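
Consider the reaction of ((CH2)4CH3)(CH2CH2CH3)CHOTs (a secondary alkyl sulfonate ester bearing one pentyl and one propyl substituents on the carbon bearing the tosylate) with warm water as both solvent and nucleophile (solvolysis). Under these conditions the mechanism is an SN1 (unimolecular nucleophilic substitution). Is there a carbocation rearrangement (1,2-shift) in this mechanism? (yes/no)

The first-formed carbocation is secondary.
No single 1,2-shift to an adjacent carbon would produce a more-substituted cation than the one already present, so no rearrangement occurs.

no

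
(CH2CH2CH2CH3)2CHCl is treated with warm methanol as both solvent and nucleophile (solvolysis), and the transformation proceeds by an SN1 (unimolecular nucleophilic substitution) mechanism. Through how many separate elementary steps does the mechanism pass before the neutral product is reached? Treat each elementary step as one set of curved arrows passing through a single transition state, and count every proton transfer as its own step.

Step 1: Unassisted departure of Cl⁻ (taking the C–Cl bonding pair) generates a secondary carbocation.
(No 1,2-shift: no single shift to an adjacent carbon would give a more stable cation.)
Step 2: A lone pair on the oxygen of CH3OH attacks the carbocation, forming a new C–O σ-bond and an oxonium ion.
Step 3: Proton transfer from the O–H of the oxonium ion to a solvent molecule delivers the neutral ether.
Total: 3 elementary steps.

3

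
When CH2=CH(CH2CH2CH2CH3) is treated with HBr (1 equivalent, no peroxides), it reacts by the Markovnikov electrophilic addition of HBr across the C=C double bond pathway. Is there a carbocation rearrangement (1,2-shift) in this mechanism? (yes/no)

no

The first-formed carbocation is secondary.
No single 1,2-shift to an adjacent carbon would produce a more-substituted cation than the one already present, so no rearrangement occurs.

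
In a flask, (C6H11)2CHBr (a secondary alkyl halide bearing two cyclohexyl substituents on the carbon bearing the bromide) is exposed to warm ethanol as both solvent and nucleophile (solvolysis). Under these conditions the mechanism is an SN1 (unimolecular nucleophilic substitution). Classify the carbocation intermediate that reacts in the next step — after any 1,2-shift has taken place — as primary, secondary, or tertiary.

Step 1: Ionisation: the C–Br σ-bond cleaves heterolytically; both bonding electrons depart with Br⁻, leaving a secondary carbocation at the α-carbon.
Step 2: A hydride (H with its bonding pair) migrates from the adjacent cyclohexyl carbon to the cationic centre — a 1,2-hydride shift — upgrading the secondary cation to a tertiary one.
The cation rearranges from secondary to tertiary via a 1,2-hydride shift from the adjacent cyclohexyl carbon; the tertiary cation is what reacts next.

tertiary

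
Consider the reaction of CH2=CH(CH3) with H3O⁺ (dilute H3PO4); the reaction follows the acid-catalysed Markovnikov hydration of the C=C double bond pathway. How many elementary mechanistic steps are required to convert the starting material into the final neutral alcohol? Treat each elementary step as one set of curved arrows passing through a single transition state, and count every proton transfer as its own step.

3

Step 1: Electrophilic addition begins with the π(C=C) electrons forming a bond to the proton of H3O⁺. Following Markovnikov's rule, the resulting cation is secondary. H2O is released.
(No 1,2-shift: no single shift to an adjacent carbon would give a more stable cation.)
Step 2: A lone pair on the oxygen of H2O attacks the carbocation, forming a C–O bond and an oxonium ion (a protonated alcohol).
Step 3: Deprotonation of the oxonium ion by a water molecule delivers the neutral alcohol and regenerates the acid catalyst.
Total: 3 elementary steps.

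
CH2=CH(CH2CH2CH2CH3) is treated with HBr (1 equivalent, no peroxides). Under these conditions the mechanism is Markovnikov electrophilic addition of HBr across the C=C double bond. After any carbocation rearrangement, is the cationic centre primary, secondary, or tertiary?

Step 1: Protonation of the alkene by HBr: the π bond acts as the nucleophile and picks up H⁺, giving the more stable (Markovnikov) secondary carbocation. The H–Br bond breaks heterolytically, releasing Br⁻.
No single 1,2-shift to an adjacent carbon would give a more-substituted cation, so no rearrangement occurs.

secondary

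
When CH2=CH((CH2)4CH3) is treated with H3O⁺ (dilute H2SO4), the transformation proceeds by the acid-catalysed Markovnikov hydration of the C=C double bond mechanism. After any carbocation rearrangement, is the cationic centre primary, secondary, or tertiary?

secondary

Step 1: The π electrons of the C=C bond attack a proton of H3O⁺; Markovnikov addition places the new C–H on the less-substituted alkene carbon, so the positive charge ends up on the more-substituted carbon — a secondary carbocation. H2O is released.
No single 1,2-shift to an adjacent carbon would give a more-substituted cation, so no rearrangement occurs.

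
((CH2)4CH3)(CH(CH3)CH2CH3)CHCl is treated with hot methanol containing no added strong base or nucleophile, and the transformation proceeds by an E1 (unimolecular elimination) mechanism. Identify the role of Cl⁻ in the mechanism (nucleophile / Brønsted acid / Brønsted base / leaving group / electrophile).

leaving group

Step 1: Rate-determining heterolysis of the C–Cl bond gives Cl⁻ and a secondary carbocation.
Cl⁻ departs with both electrons of the breaking σ-bond — that is the definition of a leaving group.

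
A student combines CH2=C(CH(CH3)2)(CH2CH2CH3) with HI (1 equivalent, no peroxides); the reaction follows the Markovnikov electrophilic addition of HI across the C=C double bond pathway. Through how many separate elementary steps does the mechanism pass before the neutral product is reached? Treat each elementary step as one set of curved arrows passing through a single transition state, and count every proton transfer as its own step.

Step 1: Electrophilic addition begins with the π(C=C) electrons forming a bond to the proton of HI. Following Markovnikov's rule, the resulting cation is tertiary. The H–I bond breaks heterolytically, releasing I⁻.
(No 1,2-shift: no single shift to an adjacent carbon would give a more stable cation.)
Step 2: Nucleophilic attack by I⁻ on the carbocation completes the addition, giving R–I.
Total: 2 elementary steps.

2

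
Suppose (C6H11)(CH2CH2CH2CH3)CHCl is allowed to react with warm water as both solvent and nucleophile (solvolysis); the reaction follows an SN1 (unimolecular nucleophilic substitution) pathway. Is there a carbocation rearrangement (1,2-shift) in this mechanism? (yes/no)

yes

The first-formed carbocation is secondary.
The adjacent cyclohexyl carbon already bears 2 other carbon substituents and has a hydrogen to migrate; after a 1,2-hydride shift from that carbon the positive charge sits on a tertiary centre.
Tertiary is more stable than secondary, so the shift occurs.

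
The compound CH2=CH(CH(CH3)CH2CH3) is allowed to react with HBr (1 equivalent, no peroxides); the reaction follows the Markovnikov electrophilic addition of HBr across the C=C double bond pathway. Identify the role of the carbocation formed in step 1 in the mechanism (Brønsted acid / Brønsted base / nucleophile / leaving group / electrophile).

Step 3: Nucleophilic attack by Br⁻ on the carbocation completes the addition, giving R–Br.
The carbocation formed in step 1 accepts an electron pair into an empty or π* orbital — it is the electrophile.

electrophile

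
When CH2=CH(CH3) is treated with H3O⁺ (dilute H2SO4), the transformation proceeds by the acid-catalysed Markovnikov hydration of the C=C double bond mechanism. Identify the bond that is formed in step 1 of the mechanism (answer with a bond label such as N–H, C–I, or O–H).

C–H

Step 1: Protonation of the alkene by H3O⁺: the π bond acts as the nucleophile and picks up H⁺, giving the more stable (Markovnikov) secondary carbocation. H2O is released.
The bond formed in this step is the C–H bond.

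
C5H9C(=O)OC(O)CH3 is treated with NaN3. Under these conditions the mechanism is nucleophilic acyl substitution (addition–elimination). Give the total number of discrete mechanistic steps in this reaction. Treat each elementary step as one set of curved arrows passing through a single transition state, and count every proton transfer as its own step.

Step 1: N3⁻ adds to the carbonyl carbon; the C=O π electrons shift onto oxygen and a tetrahedral alkoxide intermediate forms.
Step 2: Collapse of the tetrahedral intermediate: the alkoxide oxygen pushes its lone pair back to re-form C=O while CH3CO2⁻ leaves.
Total: 2 elementary steps.

2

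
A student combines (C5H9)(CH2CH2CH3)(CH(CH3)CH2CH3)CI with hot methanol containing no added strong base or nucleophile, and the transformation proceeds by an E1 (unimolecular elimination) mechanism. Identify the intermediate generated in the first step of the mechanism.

Step 1: Unassisted departure of I⁻ (taking the C–I bonding pair) generates a tertiary carbocation.
After step 1 the species present is a tertiary carbocation.

tertiary carbocation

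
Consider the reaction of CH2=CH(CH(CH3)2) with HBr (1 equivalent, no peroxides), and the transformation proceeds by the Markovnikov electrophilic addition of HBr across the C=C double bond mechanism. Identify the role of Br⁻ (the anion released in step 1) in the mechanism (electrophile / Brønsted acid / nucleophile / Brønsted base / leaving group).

Step 3: Br⁻ captures the cation: a lone pair on Br⁻ fills the empty p orbital, producing the alkyl halide product.
Br⁻ (the anion released in step 1) donates an electron pair to form a new σ-bond to carbon — it is the nucleophile.

nucleophile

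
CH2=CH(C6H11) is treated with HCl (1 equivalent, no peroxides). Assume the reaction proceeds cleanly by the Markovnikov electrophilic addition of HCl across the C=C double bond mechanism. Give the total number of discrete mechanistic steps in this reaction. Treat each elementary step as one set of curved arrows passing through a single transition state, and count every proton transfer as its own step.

Step 1: Protonation of the alkene by HCl: the π bond acts as the nucleophile and picks up H⁺, giving the more stable (Markovnikov) secondary carbocation. The H–Cl bond breaks heterolytically, releasing Cl⁻.
Step 2: Carbocation rearrangement: a 1,2-hydride shift from the adjacent cyclohexyl carbon converts the initially-formed secondary cation into the more stable tertiary cation.
Step 3: The Cl⁻ anion donates a lone pair to the carbocation, forming the new C–Cl σ-bond and giving the neutral alkyl halide.
Total: 3 elementary steps.

3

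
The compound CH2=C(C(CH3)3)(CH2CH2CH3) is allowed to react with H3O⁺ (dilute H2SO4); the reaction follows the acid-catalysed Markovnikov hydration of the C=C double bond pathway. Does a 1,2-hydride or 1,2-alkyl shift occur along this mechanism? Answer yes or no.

The first-formed carbocation is tertiary.
No single 1,2-shift to an adjacent carbon would produce a more-substituted cation than the one already present, so no rearrangement occurs.

no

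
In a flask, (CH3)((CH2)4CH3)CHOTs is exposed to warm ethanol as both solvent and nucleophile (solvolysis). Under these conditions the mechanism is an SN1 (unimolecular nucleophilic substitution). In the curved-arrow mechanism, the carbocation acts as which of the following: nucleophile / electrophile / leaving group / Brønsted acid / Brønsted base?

Step 2: Nucleophilic capture: the oxygen of CH3CH2OH bonds to the cationic carbon, producing an oxonium-ion intermediate.
The carbocation accepts an electron pair into an empty or π* orbital — it is the electrophile.

electrophile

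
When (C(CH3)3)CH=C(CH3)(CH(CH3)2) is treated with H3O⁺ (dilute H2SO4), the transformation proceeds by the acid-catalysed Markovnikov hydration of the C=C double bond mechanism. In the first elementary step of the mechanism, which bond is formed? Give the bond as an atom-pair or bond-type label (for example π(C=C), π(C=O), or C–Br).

Step 1: Electrophilic addition begins with the π(C=C) electrons forming a bond to the proton of H3O⁺. Following Markovnikov's rule, the resulting cation is tertiary. H2O is released.
The bond formed in this step is the C–H bond.

C–H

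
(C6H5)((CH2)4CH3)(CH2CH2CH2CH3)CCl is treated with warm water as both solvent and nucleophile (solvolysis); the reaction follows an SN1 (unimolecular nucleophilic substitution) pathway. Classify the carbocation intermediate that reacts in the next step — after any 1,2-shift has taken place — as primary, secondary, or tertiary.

Step 1: The C–Cl bond breaks with both electrons going to the chloride; Cl⁻ leaves and a tertiary carbocation remains.
No single 1,2-shift to an adjacent carbon would give a more-substituted cation, so no rearrangement occurs.

tertiary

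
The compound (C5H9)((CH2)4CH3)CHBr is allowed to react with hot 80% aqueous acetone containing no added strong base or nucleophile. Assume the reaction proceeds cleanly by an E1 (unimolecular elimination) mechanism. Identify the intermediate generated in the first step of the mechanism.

Step 1: Rate-determining heterolysis of the C–Br bond gives Br⁻ and a secondary carbocation.
After step 1 the species present is a secondary carbocation.

secondary carbocation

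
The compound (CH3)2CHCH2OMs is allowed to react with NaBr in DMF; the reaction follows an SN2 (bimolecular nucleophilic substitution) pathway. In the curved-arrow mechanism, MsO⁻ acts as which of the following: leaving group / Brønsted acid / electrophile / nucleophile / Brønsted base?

Step 1: Backside attack by Br⁻ on the carbon bearing the mesylate: the new C–Br bond forms as the C–O bond breaks, with Walden inversion at carbon.
MsO⁻ departs with both electrons of the breaking σ-bond — that is the definition of a leaving group.

leaving group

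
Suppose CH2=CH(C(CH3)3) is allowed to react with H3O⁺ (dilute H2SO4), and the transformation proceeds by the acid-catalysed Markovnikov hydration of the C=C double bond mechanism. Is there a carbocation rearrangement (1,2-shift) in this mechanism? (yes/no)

The first-formed carbocation is secondary.
The adjacent tert-butyl carbon has no hydrogen but bears methyl groups; migration of one methyl with its bonding pair (a 1,2-methyl shift) places the charge on a tertiary centre.
Tertiary is more stable than secondary, so the shift occurs.

yes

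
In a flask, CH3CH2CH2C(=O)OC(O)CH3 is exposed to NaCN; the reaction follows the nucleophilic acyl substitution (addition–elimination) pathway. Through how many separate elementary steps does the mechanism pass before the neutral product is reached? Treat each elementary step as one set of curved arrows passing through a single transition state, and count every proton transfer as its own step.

Step 1: CN⁻ adds to the carbonyl carbon; the C=O π electrons shift onto oxygen and a tetrahedral alkoxide intermediate forms.
Step 2: An oxygen lone pair re-forms the C=O π bond as the C–O σ-bond breaks; CH3CO2⁻ is expelled.
Total: 2 elementary steps.

2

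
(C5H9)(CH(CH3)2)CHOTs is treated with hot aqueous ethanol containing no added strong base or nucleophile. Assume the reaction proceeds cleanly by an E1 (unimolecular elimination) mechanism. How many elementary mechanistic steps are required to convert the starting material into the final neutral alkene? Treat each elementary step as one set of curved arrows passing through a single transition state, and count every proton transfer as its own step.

3

Step 1: Unassisted departure of TsO⁻ (taking the C–O bonding pair) generates a secondary carbocation.
Step 2: Carbocation rearrangement: a 1,2-hydride shift from the adjacent isopropyl carbon converts the initially-formed secondary cation into the more stable tertiary cation.
Step 3: A weak base (a water (or ethanol) molecule from the solvent) removes a proton from a carbon adjacent to the cationic centre; the electrons of that C–H bond become the new π(C=C) bond, giving the alkene.
Total: 3 elementary steps.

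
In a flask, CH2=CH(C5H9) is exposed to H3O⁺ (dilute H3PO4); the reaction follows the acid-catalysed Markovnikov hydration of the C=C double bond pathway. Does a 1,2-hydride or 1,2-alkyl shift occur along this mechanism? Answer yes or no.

The first-formed carbocation is secondary.
The adjacent cyclopentyl carbon already bears 2 other carbon substituents and has a hydrogen to migrate; after a 1,2-hydride shift from that carbon the positive charge sits on a tertiary centre.
Tertiary is more stable than secondary, so the shift occurs.

yes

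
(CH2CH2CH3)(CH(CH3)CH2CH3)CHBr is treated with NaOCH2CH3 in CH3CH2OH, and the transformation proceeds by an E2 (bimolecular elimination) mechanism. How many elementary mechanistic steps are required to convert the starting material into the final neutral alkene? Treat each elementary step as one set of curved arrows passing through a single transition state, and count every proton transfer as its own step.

1

Step 1: In one step, CH3CH2O⁻ pulls off a β-proton, the C–Br bond cleaves, and a C=C double bond forms between the α- and β-carbons (E2, anti elimination).
Total: 1 elementary step.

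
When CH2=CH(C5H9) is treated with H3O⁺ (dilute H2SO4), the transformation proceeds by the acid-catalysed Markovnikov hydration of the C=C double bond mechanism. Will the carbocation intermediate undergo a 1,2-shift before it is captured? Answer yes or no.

The first-formed carbocation is secondary.
The adjacent cyclopentyl carbon already bears 2 other carbon substituents and has a hydrogen to migrate; after a 1,2-hydride shift from that carbon the positive charge sits on a tertiary centre.
Tertiary is more stable than secondary, so the shift occurs.

yes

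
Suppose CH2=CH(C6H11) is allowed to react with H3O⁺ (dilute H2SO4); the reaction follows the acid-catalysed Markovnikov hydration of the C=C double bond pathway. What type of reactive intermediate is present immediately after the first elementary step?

secondary carbocation

Step 1: Electrophilic addition begins with the π(C=C) electrons forming a bond to the proton of H3O⁺. Following Markovnikov's rule, the resulting cation is secondary. H2O is released.
After step 1 the species present is a secondary carbocation.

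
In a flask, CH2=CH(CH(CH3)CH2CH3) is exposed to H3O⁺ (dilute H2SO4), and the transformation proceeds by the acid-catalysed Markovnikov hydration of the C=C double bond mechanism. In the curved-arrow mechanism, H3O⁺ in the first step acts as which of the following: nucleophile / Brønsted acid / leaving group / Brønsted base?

Brønsted acid

Step 1: Protonation of the alkene by H3O⁺: the π bond acts as the nucleophile and picks up H⁺, giving the more stable (Markovnikov) secondary carbocation. H2O is released.
H3O⁺ in the first step donates a proton in a proton-transfer step — a Brønsted acid.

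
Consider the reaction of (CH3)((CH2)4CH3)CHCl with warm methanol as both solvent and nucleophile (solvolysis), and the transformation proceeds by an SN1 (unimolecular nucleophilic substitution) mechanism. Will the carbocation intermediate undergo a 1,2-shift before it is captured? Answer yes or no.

The first-formed carbocation is secondary.
No single 1,2-shift to an adjacent carbon would produce a more-substituted cation than the one already present, so no rearrangement occurs.

no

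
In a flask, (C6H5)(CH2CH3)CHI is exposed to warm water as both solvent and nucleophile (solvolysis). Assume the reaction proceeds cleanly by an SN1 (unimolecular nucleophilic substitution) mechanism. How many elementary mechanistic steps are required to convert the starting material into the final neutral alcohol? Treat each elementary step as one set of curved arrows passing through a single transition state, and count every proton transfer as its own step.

3

Step 1: Rate-determining heterolysis of the C–I bond gives I⁻ and a secondary carbocation.
(No 1,2-shift: no single shift to an adjacent carbon would give a more stable cation.)
Step 2: Nucleophilic capture: the oxygen of H2O bonds to the cationic carbon, producing an oxonium-ion intermediate.
Step 3: A second solvent molecule removes the proton on oxygen, giving the neutral alcohol product.
Total: 3 elementary steps.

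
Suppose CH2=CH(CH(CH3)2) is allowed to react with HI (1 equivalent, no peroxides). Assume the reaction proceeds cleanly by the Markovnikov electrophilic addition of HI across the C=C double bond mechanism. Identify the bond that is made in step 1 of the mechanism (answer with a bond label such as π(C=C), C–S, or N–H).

Step 1: Electrophilic addition begins with the π(C=C) electrons forming a bond to the proton of HI. Following Markovnikov's rule, the resulting cation is secondary. The H–I bond breaks heterolytically, releasing I⁻.
The bond formed in this step is the C–H bond.

C–H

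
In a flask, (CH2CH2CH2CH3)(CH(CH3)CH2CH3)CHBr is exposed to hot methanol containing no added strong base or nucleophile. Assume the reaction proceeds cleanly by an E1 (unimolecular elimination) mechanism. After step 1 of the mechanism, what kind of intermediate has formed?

Step 1: Unassisted departure of Br⁻ (taking the C–Br bonding pair) generates a secondary carbocation.
After step 1 the species present is a secondary carbocation.

secondary carbocation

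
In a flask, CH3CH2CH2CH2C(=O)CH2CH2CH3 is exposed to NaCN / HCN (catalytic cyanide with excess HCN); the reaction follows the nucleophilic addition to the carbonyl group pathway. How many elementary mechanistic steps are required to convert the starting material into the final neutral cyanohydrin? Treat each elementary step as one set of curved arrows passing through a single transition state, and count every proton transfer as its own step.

Step 1: CN⁻ attacks the sp² carbonyl carbon; the C=O π bond breaks and the electrons end up as a lone pair on the alkoxide oxygen of the tetrahedral intermediate.
Step 2: Proton transfer from HCN to the alkoxide furnishes a cyanohydrin (and releases another CN⁻ to continue the reaction).
Total: 2 elementary steps.

2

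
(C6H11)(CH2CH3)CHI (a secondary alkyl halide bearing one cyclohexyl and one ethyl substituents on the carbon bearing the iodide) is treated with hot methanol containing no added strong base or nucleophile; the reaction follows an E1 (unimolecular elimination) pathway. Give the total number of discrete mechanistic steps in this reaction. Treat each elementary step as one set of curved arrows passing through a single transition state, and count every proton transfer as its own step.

3

Step 1: Unassisted departure of I⁻ (taking the C–I bonding pair) generates a secondary carbocation.
Step 2: A hydride (H with its bonding pair) migrates from the adjacent cyclohexyl carbon to the cationic centre — a 1,2-hydride shift — upgrading the secondary cation to a tertiary one.
Step 3: Loss of a β-proton to a methanol molecule of the solvent: the C–H bonding pair collapses toward the cationic carbon to form the C=C π bond, yielding the alkene.
Total: 3 elementary steps.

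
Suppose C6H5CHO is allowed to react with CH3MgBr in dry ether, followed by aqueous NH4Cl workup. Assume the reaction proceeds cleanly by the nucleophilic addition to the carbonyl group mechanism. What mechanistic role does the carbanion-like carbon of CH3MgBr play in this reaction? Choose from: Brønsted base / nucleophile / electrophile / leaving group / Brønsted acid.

nucleophile

Step 1: Nucleophilic addition: the carbanion-like carbon of CH3MgBr adds to the carbonyl carbon, pushing the π(C=O) electron pair onto oxygen and giving a tetrahedral alkoxide.
The carbanion-like carbon of CH3MgBr donates an electron pair to form a new σ-bond to carbon — it is the nucleophile.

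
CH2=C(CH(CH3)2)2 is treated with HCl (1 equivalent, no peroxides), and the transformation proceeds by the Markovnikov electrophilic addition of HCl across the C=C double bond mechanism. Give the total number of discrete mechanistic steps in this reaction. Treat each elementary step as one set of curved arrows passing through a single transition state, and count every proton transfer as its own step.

2

Step 1: Protonation of the alkene by HCl: the π bond acts as the nucleophile and picks up H⁺, giving the more stable (Markovnikov) tertiary carbocation. The H–Cl bond breaks heterolytically, releasing Cl⁻.
(No 1,2-shift: no single shift to an adjacent carbon would give a more stable cation.)
Step 2: The Cl⁻ anion donates a lone pair to the carbocation, forming the new C–Cl σ-bond and giving the neutral alkyl halide.
Total: 2 elementary steps.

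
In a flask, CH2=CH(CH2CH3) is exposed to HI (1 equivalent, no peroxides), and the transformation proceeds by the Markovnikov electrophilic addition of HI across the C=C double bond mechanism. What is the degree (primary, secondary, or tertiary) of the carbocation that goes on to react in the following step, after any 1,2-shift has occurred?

secondary

Step 1: The π electrons of the C=C bond attack a proton of HI; Markovnikov addition places the new C–H on the less-substituted alkene carbon, so the positive charge ends up on the more-substituted carbon — a secondary carbocation. The H–I bond breaks heterolytically, releasing I⁻.
No single 1,2-shift to an adjacent carbon would give a more-substituted cation, so no rearrangement occurs.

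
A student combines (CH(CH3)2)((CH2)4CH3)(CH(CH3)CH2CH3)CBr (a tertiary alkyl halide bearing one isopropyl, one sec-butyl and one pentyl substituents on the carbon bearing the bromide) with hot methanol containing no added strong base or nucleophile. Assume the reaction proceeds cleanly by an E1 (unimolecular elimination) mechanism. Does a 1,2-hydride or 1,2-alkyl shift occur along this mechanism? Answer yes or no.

no

The first-formed carbocation is tertiary.
No single 1,2-shift to an adjacent carbon would produce a more-substituted cation than the one already present, so no rearrangement occurs.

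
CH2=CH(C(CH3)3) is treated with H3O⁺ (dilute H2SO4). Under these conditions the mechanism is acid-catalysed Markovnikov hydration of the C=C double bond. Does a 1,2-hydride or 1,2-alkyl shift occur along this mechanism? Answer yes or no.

The first-formed carbocation is secondary.
The adjacent tert-butyl carbon has no hydrogen but bears methyl groups; migration of one methyl with its bonding pair (a 1,2-methyl shift) places the charge on a tertiary centre.
Tertiary is more stable than secondary, so the shift occurs.

yes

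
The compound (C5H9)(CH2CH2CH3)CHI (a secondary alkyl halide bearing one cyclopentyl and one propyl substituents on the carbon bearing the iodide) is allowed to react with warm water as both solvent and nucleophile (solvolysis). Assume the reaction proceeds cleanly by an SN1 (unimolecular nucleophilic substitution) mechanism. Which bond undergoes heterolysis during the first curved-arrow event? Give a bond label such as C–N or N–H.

C–I

Step 1: Rate-determining heterolysis of the C–I bond gives I⁻ and a secondary carbocation.
The bond broken in this step is the C–I bond.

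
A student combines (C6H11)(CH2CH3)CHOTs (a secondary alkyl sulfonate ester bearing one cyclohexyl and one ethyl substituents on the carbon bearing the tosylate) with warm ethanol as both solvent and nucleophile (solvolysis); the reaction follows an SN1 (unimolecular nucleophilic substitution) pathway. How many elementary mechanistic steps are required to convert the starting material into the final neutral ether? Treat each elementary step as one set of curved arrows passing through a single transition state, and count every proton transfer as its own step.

4

Step 1: Unassisted departure of TsO⁻ (taking the C–O bonding pair) generates a secondary carbocation.
Step 2: Carbocation rearrangement: a 1,2-hydride shift from the adjacent cyclohexyl carbon converts the initially-formed secondary cation into the more stable tertiary cation.
Step 3: CH3CH2OH donates an oxygen lone pair into the empty p orbital of the cation, giving a protonated ether (an oxonium ion).
Step 4: A second solvent molecule removes the proton on oxygen, giving the neutral ether product.
Total: 4 elementary steps.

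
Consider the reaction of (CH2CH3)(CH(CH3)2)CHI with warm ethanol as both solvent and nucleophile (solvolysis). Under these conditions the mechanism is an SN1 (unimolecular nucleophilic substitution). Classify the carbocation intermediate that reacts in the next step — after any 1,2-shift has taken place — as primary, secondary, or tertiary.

tertiary

Step 1: Rate-determining heterolysis of the C–I bond gives I⁻ and a secondary carbocation.
Step 2: Carbocation rearrangement: a 1,2-hydride shift from the adjacent isopropyl carbon converts the initially-formed secondary cation into the more stable tertiary cation.
The cation rearranges from secondary to tertiary via a 1,2-hydride shift from the adjacent isopropyl carbon; the tertiary cation is what reacts next.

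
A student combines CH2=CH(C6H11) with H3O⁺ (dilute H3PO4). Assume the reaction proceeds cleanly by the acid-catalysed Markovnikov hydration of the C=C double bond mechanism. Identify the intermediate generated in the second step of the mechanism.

tertiary carbocation

Step 1: Protonation of the alkene by H3O⁺: the π bond acts as the nucleophile and picks up H⁺, giving the more stable (Markovnikov) secondary carbocation. H2O is released.
Step 2: A 1,2-hydride shift from the adjacent cyclohexyl carbon moves the positive charge from the secondary centre to an adjacent carbon, generating a more stable tertiary carbocation.
After step 2 the species present is a tertiary carbocation.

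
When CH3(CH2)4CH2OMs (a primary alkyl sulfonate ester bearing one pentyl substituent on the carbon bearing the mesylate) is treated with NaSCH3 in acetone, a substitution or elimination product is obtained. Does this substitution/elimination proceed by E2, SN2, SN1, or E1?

SN2

Conditions: a primary substrate with a strong nucleophile in the polar aprotic solvent acetone.
These conditions are the textbook signature of the SN2 pathway.
An unhindered substrate with a strong nucleophile in a polar aprotic solvent favours one-step backside displacement.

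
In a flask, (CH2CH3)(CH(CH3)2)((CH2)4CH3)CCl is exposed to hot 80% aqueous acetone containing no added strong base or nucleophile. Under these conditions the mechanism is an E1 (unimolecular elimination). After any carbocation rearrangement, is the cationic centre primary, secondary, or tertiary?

Step 1: Ionisation: the C–Cl σ-bond cleaves heterolytically; both bonding electrons depart with Cl⁻, leaving a tertiary carbocation at the α-carbon.
No single 1,2-shift to an adjacent carbon would give a more-substituted cation, so no rearrangement occurs.

tertiary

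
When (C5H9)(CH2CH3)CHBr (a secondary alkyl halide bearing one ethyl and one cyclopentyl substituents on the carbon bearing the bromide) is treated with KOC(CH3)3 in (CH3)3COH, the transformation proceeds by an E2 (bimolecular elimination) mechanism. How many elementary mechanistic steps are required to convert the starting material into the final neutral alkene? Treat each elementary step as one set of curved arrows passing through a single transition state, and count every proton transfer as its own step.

Step 1: The strong base (CH3)3CO⁻ removes a β-hydrogen; in the same concerted event the electrons of the breaking C–H bond form the new π(C=C) bond and the C–Br σ-bond breaks, expelling Br⁻. Anti-periplanar geometry; one transition state.
Total: 1 elementary step.

1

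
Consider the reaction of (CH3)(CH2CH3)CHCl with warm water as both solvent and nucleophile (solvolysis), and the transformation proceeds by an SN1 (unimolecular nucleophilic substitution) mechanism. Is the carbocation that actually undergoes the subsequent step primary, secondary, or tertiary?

secondary

Step 1: Ionisation: the C–Cl σ-bond cleaves heterolytically; both bonding electrons depart with Cl⁻, leaving a secondary carbocation at the α-carbon.
No single 1,2-shift to an adjacent carbon would give a more-substituted cation, so no rearrangement occurs.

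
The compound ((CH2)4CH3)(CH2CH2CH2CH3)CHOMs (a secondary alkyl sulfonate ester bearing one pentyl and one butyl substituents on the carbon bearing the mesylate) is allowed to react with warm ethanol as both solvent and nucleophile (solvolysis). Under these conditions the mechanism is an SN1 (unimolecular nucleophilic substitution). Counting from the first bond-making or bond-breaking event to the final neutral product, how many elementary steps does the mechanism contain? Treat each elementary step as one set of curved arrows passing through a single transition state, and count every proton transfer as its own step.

Step 1: Unassisted departure of MsO⁻ (taking the C–O bonding pair) generates a secondary carbocation.
(No 1,2-shift: no single shift to an adjacent carbon would give a more stable cation.)
Step 2: CH3CH2OH donates an oxygen lone pair into the empty p orbital of the cation, giving a protonated ether (an oxonium ion).
Step 3: A second solvent molecule removes the proton on oxygen, giving the neutral ether product.
Total: 3 elementary steps.

3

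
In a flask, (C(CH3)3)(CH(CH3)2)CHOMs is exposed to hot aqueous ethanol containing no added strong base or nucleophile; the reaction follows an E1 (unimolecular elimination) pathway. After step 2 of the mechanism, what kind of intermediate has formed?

tertiary carbocation

Step 1: Rate-determining heterolysis of the C–O bond gives MsO⁻ and a secondary carbocation.
Step 2: A 1,2-hydride shift from the adjacent isopropyl carbon moves the positive charge from the secondary centre to an adjacent carbon, generating a more stable tertiary carbocation.
After step 2 the species present is a tertiary carbocation.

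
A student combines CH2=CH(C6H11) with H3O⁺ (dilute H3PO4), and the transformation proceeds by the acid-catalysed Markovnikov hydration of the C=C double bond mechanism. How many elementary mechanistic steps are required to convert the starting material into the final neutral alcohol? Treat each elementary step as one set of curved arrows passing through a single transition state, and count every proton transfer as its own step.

4

Step 1: Electrophilic addition begins with the π(C=C) electrons forming a bond to the proton of H3O⁺. Following Markovnikov's rule, the resulting cation is secondary. H2O is released.
Step 2: A 1,2-hydride shift from the adjacent cyclohexyl carbon moves the positive charge from the secondary centre to an adjacent carbon, generating a more stable tertiary carbocation.
Step 3: A lone pair on the oxygen of H2O attacks the carbocation, forming a C–O bond and an oxonium ion (a protonated alcohol).
Step 4: Proton transfer from the O–H of the oxonium ion to H2O completes the catalytic cycle and yields the alcohol.
Total: 4 elementary steps.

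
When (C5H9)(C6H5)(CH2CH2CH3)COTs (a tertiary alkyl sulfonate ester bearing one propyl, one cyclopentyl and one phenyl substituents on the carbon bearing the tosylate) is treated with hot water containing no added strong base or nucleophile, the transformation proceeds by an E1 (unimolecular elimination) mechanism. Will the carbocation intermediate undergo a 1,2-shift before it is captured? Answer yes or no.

The first-formed carbocation is tertiary.
No single 1,2-shift to an adjacent carbon would produce a more-substituted cation than the one already present, so no rearrangement occurs.

no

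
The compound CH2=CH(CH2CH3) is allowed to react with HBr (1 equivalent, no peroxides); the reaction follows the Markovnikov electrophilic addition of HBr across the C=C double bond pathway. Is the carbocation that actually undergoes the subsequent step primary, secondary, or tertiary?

Step 1: The π electrons of the C=C bond attack a proton of HBr; Markovnikov addition places the new C–H on the less-substituted alkene carbon, so the positive charge ends up on the more-substituted carbon — a secondary carbocation. The H–Br bond breaks heterolytically, releasing Br⁻.
No single 1,2-shift to an adjacent carbon would give a more-substituted cation, so no rearrangement occurs.

secondary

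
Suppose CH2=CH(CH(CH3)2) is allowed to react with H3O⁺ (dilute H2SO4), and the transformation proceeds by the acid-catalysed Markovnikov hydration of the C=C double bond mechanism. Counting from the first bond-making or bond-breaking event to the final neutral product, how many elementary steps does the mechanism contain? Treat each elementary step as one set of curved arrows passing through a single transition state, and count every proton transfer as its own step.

Step 1: Protonation of the alkene by H3O⁺: the π bond acts as the nucleophile and picks up H⁺, giving the more stable (Markovnikov) secondary carbocation. H2O is released.
Step 2: A hydride (H with its bonding pair) migrates from the adjacent isopropyl carbon to the cationic centre — a 1,2-hydride shift — upgrading the secondary cation to a tertiary one.
Step 3: Water acts as the nucleophile: an oxygen lone pair bonds to the cationic carbon, giving an oxonium-ion intermediate.
Step 4: Deprotonation of the oxonium ion by a water molecule delivers the neutral alcohol and regenerates the acid catalyst.
Total: 4 elementary steps.

4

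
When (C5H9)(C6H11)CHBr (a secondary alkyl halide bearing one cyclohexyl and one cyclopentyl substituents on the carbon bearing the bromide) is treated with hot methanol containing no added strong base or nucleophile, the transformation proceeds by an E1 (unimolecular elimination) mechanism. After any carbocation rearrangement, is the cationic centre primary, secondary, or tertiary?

Step 1: Ionisation: the C–Br σ-bond cleaves heterolytically; both bonding electrons depart with Br⁻, leaving a secondary carbocation at the α-carbon.
Step 2: A hydride (H with its bonding pair) migrates from the adjacent cyclohexyl carbon to the cationic centre — a 1,2-hydride shift — upgrading the secondary cation to a tertiary one.
The cation rearranges from secondary to tertiary via a 1,2-hydride shift from the adjacent cyclohexyl carbon; the tertiary cation is what reacts next.

tertiary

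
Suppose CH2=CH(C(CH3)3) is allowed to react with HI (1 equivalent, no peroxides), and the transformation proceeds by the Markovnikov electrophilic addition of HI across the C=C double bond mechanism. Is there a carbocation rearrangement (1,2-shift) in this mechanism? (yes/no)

The first-formed carbocation is secondary.
The adjacent tert-butyl carbon has no hydrogen but bears methyl groups; migration of one methyl with its bonding pair (a 1,2-methyl shift) places the charge on a tertiary centre.
Tertiary is more stable than secondary, so the shift occurs.

yes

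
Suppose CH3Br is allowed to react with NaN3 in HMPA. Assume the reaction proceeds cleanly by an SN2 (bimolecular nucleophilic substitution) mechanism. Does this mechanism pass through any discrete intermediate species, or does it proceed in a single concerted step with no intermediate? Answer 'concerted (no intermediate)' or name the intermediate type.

concerted (no intermediate)

The azide nucleophile donates a lone pair from N to the α-carbon in a backside attack; simultaneously the C–Br σ-bond breaks and both of its electrons leave with Br⁻. One concerted step with inversion of configuration.
All bond changes occur in one transition state; no discrete intermediate is formed.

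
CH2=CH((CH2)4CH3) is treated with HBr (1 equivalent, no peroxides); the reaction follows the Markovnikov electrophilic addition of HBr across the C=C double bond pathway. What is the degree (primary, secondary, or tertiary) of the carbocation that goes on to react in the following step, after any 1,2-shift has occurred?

secondary

Step 1: Protonation of the alkene by HBr: the π bond acts as the nucleophile and picks up H⁺, giving the more stable (Markovnikov) secondary carbocation. The H–Br bond breaks heterolytically, releasing Br⁻.
No single 1,2-shift to an adjacent carbon would give a more-substituted cation, so no rearrangement occurs.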